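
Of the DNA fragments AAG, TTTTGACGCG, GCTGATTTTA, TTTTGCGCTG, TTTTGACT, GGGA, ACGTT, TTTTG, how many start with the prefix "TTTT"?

Walk to "TTTT"; the words in its subtree are exactly those with that prefix.
Words under "TTTT": TTTTG, TTTTGACGCG, TTTTGACT, TTTTGCGCTG
Count: 4

4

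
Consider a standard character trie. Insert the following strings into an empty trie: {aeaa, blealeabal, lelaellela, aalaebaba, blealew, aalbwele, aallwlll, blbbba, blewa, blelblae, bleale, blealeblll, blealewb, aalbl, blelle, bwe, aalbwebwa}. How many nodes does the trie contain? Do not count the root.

Count nodes per top-level branch (shared prefixes stored once):
  'a'-branch (aalaebaba, aalbl, aalbwebwa, aalbwele, aallwlll, aeaa): 26 nodes
  'b'-branch (blbbba, bleale, blealeabal, blealeblll, blealew, blealewb, blelblae, blelle, blewa, bwe): 31 nodes
  'l'-branch (lelaellela): 10 nodes
Sum: 67

67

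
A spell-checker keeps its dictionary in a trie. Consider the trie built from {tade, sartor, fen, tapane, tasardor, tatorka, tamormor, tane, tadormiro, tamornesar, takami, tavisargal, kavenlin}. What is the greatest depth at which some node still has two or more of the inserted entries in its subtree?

5

The deepest shared node is where two words last agree before diverging.
"tamormor" and "tamornesar" agree on "tamor" (5 characters) before diverging; nothing deeper is shared.
Longest shared-prefix length: 5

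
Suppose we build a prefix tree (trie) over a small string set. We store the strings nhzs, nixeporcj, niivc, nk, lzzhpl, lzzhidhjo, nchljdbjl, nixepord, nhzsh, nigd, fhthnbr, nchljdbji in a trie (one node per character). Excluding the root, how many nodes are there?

Insert word by word; a character creates a node only if that edge doesn't already exist:
  "nhzs" → 4 new (n, h, z, s)
  "nixeporcj" → prefix "n" already present; 8 new (i, x, e, p, o, r, c, j)
  "niivc" → prefix "ni" already present; 3 new (i, v, c)
  "nk" → prefix "n" already present; 1 new (k)
  "lzzhpl" → 6 new (l, z, z, h, p, l)
  "lzzhidhjo" → prefix "lzzh" already present; 5 new (i, d, h, j, o)
  "nchljdbjl" → prefix "n" already present; 8 new (c, h, l, j, d, b, j, l)
  "nixepord" → prefix "nixepor" already present; 1 new (d)
  "nhzsh" → prefix "nhzs" already present; 1 new (h)
  "nigd" → prefix "ni" already present; 2 new (g, d)
  "fhthnbr" → 7 new (f, h, t, h, n, b, r)
  "nchljdbji" → prefix "nchljdbj" already present; 1 new (i)
Total nodes = 4 + 8 + 3 + 1 + 6 + 5 + 8 + 1 + 1 + 2 + 7 + 1 = 47

47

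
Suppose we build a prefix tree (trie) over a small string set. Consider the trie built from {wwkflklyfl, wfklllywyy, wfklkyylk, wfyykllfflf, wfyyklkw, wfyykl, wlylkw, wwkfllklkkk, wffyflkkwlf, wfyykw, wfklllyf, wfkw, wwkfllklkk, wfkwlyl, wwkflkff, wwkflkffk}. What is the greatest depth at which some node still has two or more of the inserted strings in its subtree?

10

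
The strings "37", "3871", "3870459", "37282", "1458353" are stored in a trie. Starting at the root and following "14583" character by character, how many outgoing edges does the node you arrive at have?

1

Follow the path "14583" to its node, then look at its outgoing edges.
Distinct next characters after "14583": 5.
That node has 1 child edge.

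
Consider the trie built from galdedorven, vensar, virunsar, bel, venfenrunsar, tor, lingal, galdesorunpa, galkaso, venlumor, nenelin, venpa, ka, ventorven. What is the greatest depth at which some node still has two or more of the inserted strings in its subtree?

5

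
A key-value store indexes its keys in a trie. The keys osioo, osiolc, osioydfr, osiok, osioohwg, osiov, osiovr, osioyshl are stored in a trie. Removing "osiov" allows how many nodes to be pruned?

A node on "osiov"'s path can go only if nothing else ends at it or branches off below it.
Every node on "osiov" is still needed (e.g. by "osiovr"), so nothing is freed.
Nodes removed: 0

0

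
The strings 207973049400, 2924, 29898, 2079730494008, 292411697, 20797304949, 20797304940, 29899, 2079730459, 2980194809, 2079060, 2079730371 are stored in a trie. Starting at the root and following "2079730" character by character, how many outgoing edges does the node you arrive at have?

2

Follow the path "2079730" to its node, then look at its outgoing edges.
Distinct next characters after "2079730": 3, 4.
That node has 2 child edges.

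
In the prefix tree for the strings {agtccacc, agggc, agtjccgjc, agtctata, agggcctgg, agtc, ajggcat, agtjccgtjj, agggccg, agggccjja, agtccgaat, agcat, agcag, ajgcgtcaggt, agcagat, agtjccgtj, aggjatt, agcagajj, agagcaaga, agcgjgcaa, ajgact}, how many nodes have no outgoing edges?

Leaves are exactly the stored words that no other stored word extends.
Those words: "agagcaaga", "agcagajj", "agcagat", "agcat", "agcgjgcaa", "agggccg", "agggccjja", "agggcctgg", "aggjatt", "agtccacc", "agtccgaat", "agtctata", "agtjccgjc", "agtjccgtjj", "ajgact", "ajgcgtcaggt", "ajggcat"
Leaf count: 17

17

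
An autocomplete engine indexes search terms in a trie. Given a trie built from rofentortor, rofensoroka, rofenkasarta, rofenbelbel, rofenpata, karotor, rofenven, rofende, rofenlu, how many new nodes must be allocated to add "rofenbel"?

0

Every character of "rofenbel" already lies on an existing path (it is a prefix of some stored word).
No new nodes are needed: 0.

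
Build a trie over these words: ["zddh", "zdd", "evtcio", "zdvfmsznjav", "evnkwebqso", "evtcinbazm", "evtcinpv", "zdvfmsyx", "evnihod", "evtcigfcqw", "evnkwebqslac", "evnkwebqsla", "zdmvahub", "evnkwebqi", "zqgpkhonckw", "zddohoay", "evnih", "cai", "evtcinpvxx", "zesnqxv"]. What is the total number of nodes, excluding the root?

For each word, the new-node count is its length minus the longest prefix already in the trie:
  "zddh" → 4 new (z, d, d, h)
  "zdd" → prefix "zdd" already present; 0 new (none)
  "evtcio" → 6 new (e, v, t, c, i, o)
  "zdvfmsznjav" → prefix "zd" already present; 9 new (v, f, m, s, z, n, j, a, v)
  "evnkwebqso" → prefix "ev" already present; 8 new (n, k, w, e, b, q, s, o)
  "evtcinbazm" → prefix "evtci" already present; 5 new (n, b, a, z, m)
  "evtcinpv" → prefix "evtcin" already present; 2 new (p, v)
  "zdvfmsyx" → prefix "zdvfms" already present; 2 new (y, x)
  "evnihod" → prefix "evn" already present; 4 new (i, h, o, d)
  "evtcigfcqw" → prefix "evtci" already present; 5 new (g, f, c, q, w)
  "evnkwebqslac" → prefix "evnkwebqs" already present; 3 new (l, a, c)
  "evnkwebqsla" → prefix "evnkwebqsla" already present; 0 new (none)
  "zdmvahub" → prefix "zd" already present; 6 new (m, v, a, h, u, b)
  "evnkwebqi" → prefix "evnkwebq" already present; 1 new (i)
  "zqgpkhonckw" → prefix "z" already present; 10 new (q, g, p, k, h, o, n, c, k, w)
  "zddohoay" → prefix "zdd" already present; 5 new (o, h, o, a, y)
  "evnih" → prefix "evnih" already present; 0 new (none)
  "cai" → 3 new (c, a, i)
  "evtcinpvxx" → prefix "evtcinpv" already present; 2 new (x, x)
  "zesnqxv" → prefix "z" already present; 6 new (e, s, n, q, x, v)
Total nodes = 4 + 0 + 6 + 9 + 8 + 5 + 2 + 2 + 4 + 5 + 3 + 0 + 6 + 1 + 10 + 5 + 0 + 3 + 2 + 6 = 81

81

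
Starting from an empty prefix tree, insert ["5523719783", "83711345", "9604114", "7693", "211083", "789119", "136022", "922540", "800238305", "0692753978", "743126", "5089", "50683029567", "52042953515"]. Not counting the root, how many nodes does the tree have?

96

For each word, the new-node count is its length minus the longest prefix already in the trie:
  "5523719783" → 10 new (5, 5, 2, 3, 7, 1, 9, 7, 8, 3)
  "83711345" → 8 new (8, 3, 7, 1, 1, 3, 4, 5)
  "9604114" → 7 new (9, 6, 0, 4, 1, 1, 4)
  "7693" → 4 new (7, 6, 9, 3)
  "211083" → 6 new (2, 1, 1, 0, 8, 3)
  "789119" → prefix "7" already present; 5 new (8, 9, 1, 1, 9)
  "136022" → 6 new (1, 3, 6, 0, 2, 2)
  "922540" → prefix "9" already present; 5 new (2, 2, 5, 4, 0)
  "800238305" → prefix "8" already present; 8 new (0, 0, 2, 3, 8, 3, 0, 5)
  "0692753978" → 10 new (0, 6, 9, 2, 7, 5, 3, 9, 7, 8)
  "743126" → prefix "7" already present; 5 new (4, 3, 1, 2, 6)
  "5089" → prefix "5" already present; 3 new (0, 8, 9)
  "50683029567" → prefix "50" already present; 9 new (6, 8, 3, 0, 2, 9, 5, 6, 7)
  "52042953515" → prefix "5" already present; 10 new (2, 0, 4, 2, 9, 5, 3, 5, 1, 5)
Total nodes = 10 + 8 + 7 + 4 + 6 + 5 + 6 + 5 + 8 + 10 + 5 + 3 + 9 + 10 = 96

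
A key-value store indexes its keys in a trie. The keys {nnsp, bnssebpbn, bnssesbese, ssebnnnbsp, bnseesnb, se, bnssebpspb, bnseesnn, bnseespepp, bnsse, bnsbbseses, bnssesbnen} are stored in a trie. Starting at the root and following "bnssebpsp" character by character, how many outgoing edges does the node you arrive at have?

Walk "bnssebpsp" from the root, arriving at one node.
Characters that immediately follow "bnssebpsp" among the stored strings: {b}.
That node has 1 child edge.

1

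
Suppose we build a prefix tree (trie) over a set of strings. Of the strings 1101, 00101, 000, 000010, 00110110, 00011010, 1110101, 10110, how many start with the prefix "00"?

Walk to "00"; the words in its subtree are exactly those with that prefix.
Matches: "000", "000010", "00011010", "00101", "00110110"
Count: 5

5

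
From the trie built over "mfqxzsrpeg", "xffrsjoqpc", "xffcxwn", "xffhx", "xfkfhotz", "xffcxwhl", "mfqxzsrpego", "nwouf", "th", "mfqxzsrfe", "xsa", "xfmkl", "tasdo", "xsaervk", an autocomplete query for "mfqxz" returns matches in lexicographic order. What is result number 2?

mfqxzsrpeg

DFS of the "mfqxz" subtree visits, in order: "mfqxzsrfe", "mfqxzsrpeg", "mfqxzsrpego"
The 2nd is mfqxzsrpeg.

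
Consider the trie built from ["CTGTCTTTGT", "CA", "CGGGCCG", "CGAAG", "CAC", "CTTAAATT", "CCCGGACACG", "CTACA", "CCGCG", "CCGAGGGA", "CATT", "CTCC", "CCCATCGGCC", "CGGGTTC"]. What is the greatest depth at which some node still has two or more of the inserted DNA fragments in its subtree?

4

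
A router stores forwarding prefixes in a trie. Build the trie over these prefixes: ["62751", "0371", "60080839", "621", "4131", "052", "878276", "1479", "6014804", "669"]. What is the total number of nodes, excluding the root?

40

Count nodes per top-level branch (shared prefixes stored once):
  '0'-branch (0371, 052): 6 nodes
  '1'-branch (1479): 4 nodes
  '4'-branch (4131): 4 nodes
  '6'-branch (60080839, 6014804, 621, 62751, 669): 20 nodes
  '8'-branch (878276): 6 nodes
Sum: 40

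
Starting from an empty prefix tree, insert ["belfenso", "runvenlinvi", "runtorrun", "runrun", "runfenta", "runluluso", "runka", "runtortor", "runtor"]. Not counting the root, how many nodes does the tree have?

Count nodes per top-level branch (shared prefixes stored once):
  'b'-branch (belfenso): 8 nodes
  'r'-branch (runfenta, runka, runluluso, runrun, runtor, runtorrun, runtortor, runvenlinvi): 36 nodes
Sum: 44

44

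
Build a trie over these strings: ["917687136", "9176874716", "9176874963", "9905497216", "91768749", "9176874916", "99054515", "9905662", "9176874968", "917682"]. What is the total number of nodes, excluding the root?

35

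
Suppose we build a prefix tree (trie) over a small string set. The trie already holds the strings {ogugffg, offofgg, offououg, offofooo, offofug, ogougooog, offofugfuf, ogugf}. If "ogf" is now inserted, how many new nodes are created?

1

"og" is already a path in the trie; the remaining "f" must be added.
So 3 − 2 = 1 new nodes.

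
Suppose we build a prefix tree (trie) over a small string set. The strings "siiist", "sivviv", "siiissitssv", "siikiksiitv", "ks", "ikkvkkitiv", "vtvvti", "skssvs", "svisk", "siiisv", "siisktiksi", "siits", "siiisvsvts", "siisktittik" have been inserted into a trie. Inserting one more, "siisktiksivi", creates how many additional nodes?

The longest prefix of "siisktiksivi" already in the trie is "siisktiksi" (length 10).
New nodes needed: |"siisktiksivi"| − 10 = 12 − 10 = 2.

2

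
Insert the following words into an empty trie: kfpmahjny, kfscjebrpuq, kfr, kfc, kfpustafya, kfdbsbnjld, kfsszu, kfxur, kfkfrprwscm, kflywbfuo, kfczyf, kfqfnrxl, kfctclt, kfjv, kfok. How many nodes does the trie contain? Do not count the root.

74

For each word, the new-node count is its length minus the longest prefix already in the trie:
  "kfpmahjny" → 9 new (k, f, p, m, a, h, j, n, y)
  "kfscjebrpuq" → prefix "kf" already present; 9 new (s, c, j, e, b, r, p, u, q)
  "kfr" → prefix "kf" already present; 1 new (r)
  "kfc" → prefix "kf" already present; 1 new (c)
  "kfpustafya" → prefix "kfp" already present; 7 new (u, s, t, a, f, y, a)
  "kfdbsbnjld" → prefix "kf" already present; 8 new (d, b, s, b, n, j, l, d)
  "kfsszu" → prefix "kfs" already present; 3 new (s, z, u)
  "kfxur" → prefix "kf" already present; 3 new (x, u, r)
  "kfkfrprwscm" → prefix "kf" already present; 9 new (k, f, r, p, r, w, s, c, m)
  "kflywbfuo" → prefix "kf" already present; 7 new (l, y, w, b, f, u, o)
  "kfczyf" → prefix "kfc" already present; 3 new (z, y, f)
  "kfqfnrxl" → prefix "kf" already present; 6 new (q, f, n, r, x, l)
  "kfctclt" → prefix "kfc" already present; 4 new (t, c, l, t)
  "kfjv" → prefix "kf" already present; 2 new (j, v)
  "kfok" → prefix "kf" already present; 2 new (o, k)
Total nodes = 9 + 9 + 1 + 1 + 7 + 8 + 3 + 3 + 9 + 7 + 3 + 6 + 4 + 2 + 2 = 74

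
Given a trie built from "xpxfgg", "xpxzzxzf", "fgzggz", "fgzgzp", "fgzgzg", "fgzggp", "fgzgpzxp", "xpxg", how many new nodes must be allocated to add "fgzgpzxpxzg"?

The longest prefix of "fgzgpzxpxzg" already in the trie is "fgzgpzxp" (length 8).
Each of the 3 remaining characters creates one node.

3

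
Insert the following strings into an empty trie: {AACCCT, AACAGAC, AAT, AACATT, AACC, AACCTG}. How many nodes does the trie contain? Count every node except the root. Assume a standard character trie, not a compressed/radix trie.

For each word, the new-node count is its length minus the longest prefix already in the trie:
  "AACCCT" → 6 new (A, A, C, C, C, T)
  "AACAGAC" → prefix "AAC" already present; 4 new (A, G, A, C)
  "AAT" → prefix "AA" already present; 1 new (T)
  "AACATT" → prefix "AACA" already present; 2 new (T, T)
  "AACC" → prefix "AACC" already present; 0 new (none)
  "AACCTG" → prefix "AACC" already present; 2 new (T, G)
Total nodes = 6 + 4 + 1 + 2 + 0 + 2 = 15

15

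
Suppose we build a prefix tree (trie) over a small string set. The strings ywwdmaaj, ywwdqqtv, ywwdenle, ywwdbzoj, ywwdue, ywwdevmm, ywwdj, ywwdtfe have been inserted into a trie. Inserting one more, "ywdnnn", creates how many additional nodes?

"yw" is already a path in the trie; the remaining "dnnn" must be added.
So 6 − 2 = 4 new nodes.

4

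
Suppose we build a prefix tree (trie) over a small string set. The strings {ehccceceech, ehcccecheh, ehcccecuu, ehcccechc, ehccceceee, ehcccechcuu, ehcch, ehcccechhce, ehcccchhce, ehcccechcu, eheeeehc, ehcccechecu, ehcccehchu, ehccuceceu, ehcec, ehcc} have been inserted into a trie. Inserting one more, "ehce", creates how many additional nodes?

0

Every character of "ehce" already lies on an existing path (it is a prefix of some stored word).
No new nodes are needed: 0.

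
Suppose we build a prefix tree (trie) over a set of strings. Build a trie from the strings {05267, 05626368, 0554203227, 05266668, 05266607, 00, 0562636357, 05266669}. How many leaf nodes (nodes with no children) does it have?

A leaf is a node with no children — equivalently, the end of a word that is not a proper prefix of any other stored word.
Those words: "00", "05266607", "05266668", "05266669", "05267", "0554203227", "0562636357", "05626368"
Leaf count: 8

8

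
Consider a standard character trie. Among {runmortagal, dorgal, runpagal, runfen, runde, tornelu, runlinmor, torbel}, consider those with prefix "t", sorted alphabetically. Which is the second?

Filter for "t…" and sort: "torbel", "tornelu"
Position 2: tornelu

tornelu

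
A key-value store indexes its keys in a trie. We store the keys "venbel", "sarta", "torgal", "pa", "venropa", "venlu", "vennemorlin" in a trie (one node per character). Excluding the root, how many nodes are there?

Count nodes per top-level branch (shared prefixes stored once):
  'p'-branch (pa): 2 nodes
  's'-branch (sarta): 5 nodes
  't'-branch (torgal): 6 nodes
  'v'-branch (venbel, venlu, vennemorlin, venropa): 20 nodes
Sum: 33

33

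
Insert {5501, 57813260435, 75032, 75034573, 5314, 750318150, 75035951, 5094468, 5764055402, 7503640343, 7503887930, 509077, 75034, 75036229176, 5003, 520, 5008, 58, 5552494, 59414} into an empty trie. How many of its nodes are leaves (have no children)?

A leaf is a node with no children — equivalently, the end of a word that is not a proper prefix of any other stored word.
Those words: "5003", "5008", "509077", "5094468", "520", "5314", "5501", "5552494", "5764055402", "57813260435", "58", "59414", "750318150", "75032", "75034573", "75035951", "75036229176", "7503640343", "7503887930"
Leaf count: 19

19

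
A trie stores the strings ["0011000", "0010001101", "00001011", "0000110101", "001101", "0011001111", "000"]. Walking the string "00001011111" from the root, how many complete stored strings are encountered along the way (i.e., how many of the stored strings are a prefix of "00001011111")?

2

Traverse "00001011111" character by character; count nodes along the way that are marked as word ends.
Prefixes of the query that are stored words: "000", "00001011"
Count: 2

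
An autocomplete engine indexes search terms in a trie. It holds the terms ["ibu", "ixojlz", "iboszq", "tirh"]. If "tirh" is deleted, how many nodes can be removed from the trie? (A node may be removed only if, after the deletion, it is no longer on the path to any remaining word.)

4

Walk "tirh" from the leaf back toward the root, removing each node that no remaining word uses.
No other word shares any prefix with "tirh", so all 4 of its nodes go.
Nodes removed: 4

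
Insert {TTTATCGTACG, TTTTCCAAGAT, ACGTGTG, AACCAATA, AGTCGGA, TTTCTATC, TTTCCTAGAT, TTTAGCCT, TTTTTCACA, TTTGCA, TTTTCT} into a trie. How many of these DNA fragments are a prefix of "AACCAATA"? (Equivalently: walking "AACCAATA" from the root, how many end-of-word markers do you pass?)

Check each prefix of "AACCAATA" against the stored set — each match is an end-marker on the path.
Prefixes of the query that are stored words: "AACCAATA"
Count: 1

1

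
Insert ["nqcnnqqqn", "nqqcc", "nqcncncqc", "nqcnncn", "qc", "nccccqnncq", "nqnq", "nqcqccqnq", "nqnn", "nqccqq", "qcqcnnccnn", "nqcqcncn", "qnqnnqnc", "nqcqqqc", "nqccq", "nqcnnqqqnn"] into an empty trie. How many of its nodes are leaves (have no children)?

13

A leaf is a node with no children — equivalently, the end of a word that is not a proper prefix of any other stored word.
Those words: "nccccqnncq", "nqccqq", "nqcncncqc", "nqcnncn", "nqcnnqqqnn", "nqcqccqnq", "nqcqcncn", "nqcqqqc", "nqnn", "nqnq", "nqqcc", "qcqcnnccnn", "qnqnnqnc"
Leaf count: 13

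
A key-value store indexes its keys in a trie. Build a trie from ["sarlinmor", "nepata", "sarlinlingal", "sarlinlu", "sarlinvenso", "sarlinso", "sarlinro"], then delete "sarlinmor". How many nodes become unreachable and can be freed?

A node on "sarlinmor"'s path can go only if nothing else ends at it or branches off below it.
The suffix "mor" (3 nodes) is used only by "sarlinmor"; the node for "sarlin" still has the child "l", so pruning stops there.
Nodes removed: 3

3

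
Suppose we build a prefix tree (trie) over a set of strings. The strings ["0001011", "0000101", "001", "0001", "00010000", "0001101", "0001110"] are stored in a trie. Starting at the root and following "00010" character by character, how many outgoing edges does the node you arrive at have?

2

The children of the "00010" node are the distinct next characters among strings starting with "00010".
Distinct next characters after "00010": 0, 1.
That node has 2 child edges.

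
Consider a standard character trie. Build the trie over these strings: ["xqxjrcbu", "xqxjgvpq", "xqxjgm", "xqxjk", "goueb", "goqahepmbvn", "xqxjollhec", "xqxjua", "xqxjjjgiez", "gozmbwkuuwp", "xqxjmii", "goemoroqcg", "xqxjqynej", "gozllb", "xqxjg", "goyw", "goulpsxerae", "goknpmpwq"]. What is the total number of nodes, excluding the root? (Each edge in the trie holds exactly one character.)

87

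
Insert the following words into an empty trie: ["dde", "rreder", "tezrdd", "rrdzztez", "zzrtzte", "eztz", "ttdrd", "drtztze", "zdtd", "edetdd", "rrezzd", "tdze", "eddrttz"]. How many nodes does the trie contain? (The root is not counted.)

61

Count nodes per top-level branch (shared prefixes stored once):
  'd'-branch (dde, drtztze): 9 nodes
  'e'-branch (eddrttz, edetdd, eztz): 14 nodes
  'r'-branch (rrdzztez, rreder, rrezzd): 15 nodes
  't'-branch (tdze, tezrdd, ttdrd): 13 nodes
  'z'-branch (zdtd, zzrtzte): 10 nodes
Sum: 61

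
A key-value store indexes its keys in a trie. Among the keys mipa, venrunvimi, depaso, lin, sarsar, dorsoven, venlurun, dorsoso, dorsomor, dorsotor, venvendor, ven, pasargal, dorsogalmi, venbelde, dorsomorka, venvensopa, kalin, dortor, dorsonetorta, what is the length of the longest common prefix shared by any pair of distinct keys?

8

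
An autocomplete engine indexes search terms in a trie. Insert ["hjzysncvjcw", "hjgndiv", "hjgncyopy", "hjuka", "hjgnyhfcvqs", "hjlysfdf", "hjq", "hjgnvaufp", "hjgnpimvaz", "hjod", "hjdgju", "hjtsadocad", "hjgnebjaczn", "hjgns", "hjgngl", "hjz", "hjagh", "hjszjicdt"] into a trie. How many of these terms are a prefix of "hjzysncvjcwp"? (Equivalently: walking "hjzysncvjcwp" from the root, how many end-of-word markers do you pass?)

2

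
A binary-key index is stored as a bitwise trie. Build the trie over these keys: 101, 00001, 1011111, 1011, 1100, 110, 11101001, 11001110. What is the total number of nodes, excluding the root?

Count nodes per top-level branch (shared prefixes stored once):
  '0'-branch (00001): 5 nodes
  '1'-branch (101, 1011, 1011111, 110, 1100, 11001110, 11101001): 20 nodes
Sum: 25

25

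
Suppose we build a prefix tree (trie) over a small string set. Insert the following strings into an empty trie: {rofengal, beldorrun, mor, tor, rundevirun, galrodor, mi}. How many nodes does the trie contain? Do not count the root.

Insert word by word; a character creates a node only if that edge doesn't already exist:
  "rofengal" → 8 new (r, o, f, e, n, g, a, l)
  "beldorrun" → 9 new (b, e, l, d, o, r, r, u, n)
  "mor" → 3 new (m, o, r)
  "tor" → 3 new (t, o, r)
  "rundevirun" → prefix "r" already present; 9 new (u, n, d, e, v, i, r, u, n)
  "galrodor" → 8 new (g, a, l, r, o, d, o, r)
  "mi" → prefix "m" already present; 1 new (i)
Total nodes = 8 + 9 + 3 + 3 + 9 + 8 + 1 = 41

41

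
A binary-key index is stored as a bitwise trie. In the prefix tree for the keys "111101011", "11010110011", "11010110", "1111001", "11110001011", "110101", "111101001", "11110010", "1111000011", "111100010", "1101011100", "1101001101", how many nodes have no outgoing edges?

8

Leaves are exactly the stored words that no other stored word extends.
Those words: "1101001101", "11010110011", "1101011100", "1111000011", "11110001011", "11110010", "111101001", "111101011"
Leaf count: 8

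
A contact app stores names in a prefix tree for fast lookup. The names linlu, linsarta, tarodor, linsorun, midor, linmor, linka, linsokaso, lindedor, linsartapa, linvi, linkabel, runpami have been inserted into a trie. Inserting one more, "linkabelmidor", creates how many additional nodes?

5

Walking "linkabelmidor" from the root, the first 8 characters ("linkabel") follow existing edges; "m" is the first miss.
New nodes needed: |"linkabelmidor"| − 8 = 13 − 8 = 5.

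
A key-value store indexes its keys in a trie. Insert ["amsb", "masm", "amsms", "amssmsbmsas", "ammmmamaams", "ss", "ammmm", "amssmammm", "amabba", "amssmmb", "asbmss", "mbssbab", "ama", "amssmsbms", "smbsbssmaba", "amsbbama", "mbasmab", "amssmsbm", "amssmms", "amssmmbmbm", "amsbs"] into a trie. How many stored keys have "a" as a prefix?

16

Filter for entries beginning with "a":
Matches: "ama", "amabba", "ammmm", "ammmmamaams", "amsb", "amsbbama", "amsbs", "amsms", "amssmammm", "amssmmb", "amssmmbmbm", "amssmms", "amssmsbm", "amssmsbms", "amssmsbmsas", "asbmss"
Count: 16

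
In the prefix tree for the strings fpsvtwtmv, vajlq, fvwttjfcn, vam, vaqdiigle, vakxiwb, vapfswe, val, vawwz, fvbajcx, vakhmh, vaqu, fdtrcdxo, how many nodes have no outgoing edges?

13

Leaves are exactly the stored words that no other stored word extends.
Those words: "fdtrcdxo", "fpsvtwtmv", "fvbajcx", "fvwttjfcn", "vajlq", "vakhmh", "vakxiwb", "val", "vam", "vapfswe", "vaqdiigle", "vaqu", "vawwz"
Leaf count: 13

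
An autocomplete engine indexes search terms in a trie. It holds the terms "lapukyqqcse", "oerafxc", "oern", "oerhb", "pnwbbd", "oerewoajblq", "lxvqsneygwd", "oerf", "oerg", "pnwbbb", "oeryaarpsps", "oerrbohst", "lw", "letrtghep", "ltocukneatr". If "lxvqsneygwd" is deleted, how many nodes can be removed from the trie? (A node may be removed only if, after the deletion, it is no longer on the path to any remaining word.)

After clearing the end-marker at "lxvqsneygwd", prune upward until reaching a node still needed by another word.
The suffix "xvqsneygwd" (10 nodes) is used only by "lxvqsneygwd"; the node for "l" still has the child "a", so pruning stops there.
Nodes removed: 10

10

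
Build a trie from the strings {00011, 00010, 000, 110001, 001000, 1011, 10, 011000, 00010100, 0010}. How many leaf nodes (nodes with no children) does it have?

6

Leaves are exactly the stored words that no other stored word extends.
Those words: "00010100", "00011", "001000", "011000", "1011", "110001"
Leaf count: 6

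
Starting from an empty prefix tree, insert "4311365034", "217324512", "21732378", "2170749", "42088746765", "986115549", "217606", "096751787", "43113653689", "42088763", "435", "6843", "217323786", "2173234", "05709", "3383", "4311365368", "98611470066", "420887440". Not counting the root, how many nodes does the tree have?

86

For each word, the new-node count is its length minus the longest prefix already in the trie:
  "4311365034" → 10 new (4, 3, 1, 1, 3, 6, 5, 0, 3, 4)
  "217324512" → 9 new (2, 1, 7, 3, 2, 4, 5, 1, 2)
  "21732378" → prefix "21732" already present; 3 new (3, 7, 8)
  "2170749" → prefix "217" already present; 4 new (0, 7, 4, 9)
  "42088746765" → prefix "4" already present; 10 new (2, 0, 8, 8, 7, 4, 6, 7, 6, 5)
  "986115549" → 9 new (9, 8, 6, 1, 1, 5, 5, 4, 9)
  "217606" → prefix "217" already present; 3 new (6, 0, 6)
  "096751787" → 9 new (0, 9, 6, 7, 5, 1, 7, 8, 7)
  "43113653689" → prefix "4311365" already present; 4 new (3, 6, 8, 9)
  "42088763" → prefix "420887" already present; 2 new (6, 3)
  "435" → prefix "43" already present; 1 new (5)
  "6843" → 4 new (6, 8, 4, 3)
  "217323786" → prefix "21732378" already present; 1 new (6)
  "2173234" → prefix "217323" already present; 1 new (4)
  "05709" → prefix "0" already present; 4 new (5, 7, 0, 9)
  "3383" → 4 new (3, 3, 8, 3)
  "4311365368" → prefix "4311365368" already present; 0 new (none)
  "98611470066" → prefix "98611" already present; 6 new (4, 7, 0, 0, 6, 6)
  "420887440" → prefix "4208874" already present; 2 new (4, 0)
Total nodes = 10 + 9 + 3 + 4 + 10 + 9 + 3 + 9 + 4 + 2 + 1 + 4 + 1 + 1 + 4 + 4 + 0 + 6 + 2 = 86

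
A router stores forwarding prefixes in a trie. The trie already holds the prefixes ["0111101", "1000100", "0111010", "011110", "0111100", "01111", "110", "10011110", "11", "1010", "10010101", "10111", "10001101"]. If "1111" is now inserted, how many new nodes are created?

2

"11" is already a path in the trie; the remaining "11" must be added.
Each of the 2 remaining characters creates one node.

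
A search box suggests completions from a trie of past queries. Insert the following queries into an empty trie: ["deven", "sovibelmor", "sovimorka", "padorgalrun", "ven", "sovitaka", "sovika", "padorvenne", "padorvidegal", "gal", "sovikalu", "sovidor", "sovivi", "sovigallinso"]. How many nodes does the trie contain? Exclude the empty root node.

For each word, the new-node count is its length minus the longest prefix already in the trie:
  "deven" → 5 new (d, e, v, e, n)
  "sovibelmor" → 10 new (s, o, v, i, b, e, l, m, o, r)
  "sovimorka" → prefix "sovi" already present; 5 new (m, o, r, k, a)
  "padorgalrun" → 11 new (p, a, d, o, r, g, a, l, r, u, n)
  "ven" → 3 new (v, e, n)
  "sovitaka" → prefix "sovi" already present; 4 new (t, a, k, a)
  "sovika" → prefix "sovi" already present; 2 new (k, a)
  "padorvenne" → prefix "pador" already present; 5 new (v, e, n, n, e)
  "padorvidegal" → prefix "padorv" already present; 6 new (i, d, e, g, a, l)
  "gal" → 3 new (g, a, l)
  "sovikalu" → prefix "sovika" already present; 2 new (l, u)
  "sovidor" → prefix "sovi" already present; 3 new (d, o, r)
  "sovivi" → prefix "sovi" already present; 2 new (v, i)
  "sovigallinso" → prefix "sovi" already present; 8 new (g, a, l, l, i, n, s, o)
Total nodes = 5 + 10 + 5 + 11 + 3 + 4 + 2 + 5 + 6 + 3 + 2 + 3 + 2 + 8 = 69

69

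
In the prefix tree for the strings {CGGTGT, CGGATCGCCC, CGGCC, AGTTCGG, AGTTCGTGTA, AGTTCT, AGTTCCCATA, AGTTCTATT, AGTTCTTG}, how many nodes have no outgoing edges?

A leaf is a node with no children — equivalently, the end of a word that is not a proper prefix of any other stored word.
Those words: "AGTTCCCATA", "AGTTCGG", "AGTTCGTGTA", "AGTTCTATT", "AGTTCTTG", "CGGATCGCCC", "CGGCC", "CGGTGT"
Leaf count: 8

8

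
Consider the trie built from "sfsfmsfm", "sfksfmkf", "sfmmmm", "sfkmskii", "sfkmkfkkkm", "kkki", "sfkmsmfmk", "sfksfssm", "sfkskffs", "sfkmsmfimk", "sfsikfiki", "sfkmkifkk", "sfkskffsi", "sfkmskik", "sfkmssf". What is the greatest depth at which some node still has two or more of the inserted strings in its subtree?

The deepest shared node is where two words last agree before diverging.
"sfkskffs" and "sfkskffsi" agree on "sfkskffs" (8 characters) before diverging; nothing deeper is shared.
Longest shared-prefix length: 8

8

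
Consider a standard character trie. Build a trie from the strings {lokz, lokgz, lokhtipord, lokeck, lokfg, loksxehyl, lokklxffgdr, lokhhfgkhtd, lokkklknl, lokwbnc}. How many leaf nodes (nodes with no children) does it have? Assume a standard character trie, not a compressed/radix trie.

10

A leaf is a node with no children — equivalently, the end of a word that is not a proper prefix of any other stored word.
Those words: "lokeck", "lokfg", "lokgz", "lokhhfgkhtd", "lokhtipord", "lokkklknl", "lokklxffgdr", "loksxehyl", "lokwbnc", "lokz"
Leaf count: 10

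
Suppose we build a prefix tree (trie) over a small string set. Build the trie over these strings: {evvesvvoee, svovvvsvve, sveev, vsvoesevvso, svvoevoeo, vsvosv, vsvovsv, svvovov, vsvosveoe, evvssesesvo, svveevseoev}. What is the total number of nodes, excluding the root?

68

Count nodes per top-level branch (shared prefixes stored once):
  'e'-branch (evvesvvoee, evvssesesvo): 18 nodes
  's'-branch (sveev, svovvvsvve, svveevseoev, svvoevoeo, svvovov): 31 nodes
  'v'-branch (vsvoesevvso, vsvosv, vsvosveoe, vsvovsv): 19 nodes
Sum: 68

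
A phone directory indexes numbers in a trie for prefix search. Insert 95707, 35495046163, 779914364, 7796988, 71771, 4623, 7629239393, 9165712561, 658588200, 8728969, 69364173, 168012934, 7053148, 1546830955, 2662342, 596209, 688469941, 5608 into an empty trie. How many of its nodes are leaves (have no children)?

18

A leaf is a node with no children — equivalently, the end of a word that is not a proper prefix of any other stored word.
Those words: "1546830955", "168012934", "2662342", "35495046163", "4623", "5608", "596209", "658588200", "688469941", "69364173", "7053148", "71771", "7629239393", "7796988", "779914364", "8728969", "9165712561", "95707"
Leaf count: 18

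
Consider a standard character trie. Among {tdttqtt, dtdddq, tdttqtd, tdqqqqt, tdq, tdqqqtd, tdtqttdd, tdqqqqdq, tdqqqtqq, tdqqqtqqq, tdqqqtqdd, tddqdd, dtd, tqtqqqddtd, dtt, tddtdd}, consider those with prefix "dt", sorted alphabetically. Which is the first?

dtd

DFS of the "dt" subtree visits, in order: "dtd", "dtdddq", "dtt"
The 1st is dtd.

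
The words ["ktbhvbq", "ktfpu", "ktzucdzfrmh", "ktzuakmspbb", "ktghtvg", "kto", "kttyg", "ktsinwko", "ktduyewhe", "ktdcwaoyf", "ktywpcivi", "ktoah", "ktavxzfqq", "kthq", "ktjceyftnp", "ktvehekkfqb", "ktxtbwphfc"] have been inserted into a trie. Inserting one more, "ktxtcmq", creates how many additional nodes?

The longest prefix of "ktxtcmq" already in the trie is "ktxt" (length 4).
Each of the 3 remaining characters creates one node.

3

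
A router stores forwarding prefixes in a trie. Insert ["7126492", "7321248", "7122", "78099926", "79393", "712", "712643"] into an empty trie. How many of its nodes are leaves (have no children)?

Leaves are exactly the stored words that no other stored word extends.
Those words: "7122", "712643", "7126492", "7321248", "78099926", "79393"
Leaf count: 6

6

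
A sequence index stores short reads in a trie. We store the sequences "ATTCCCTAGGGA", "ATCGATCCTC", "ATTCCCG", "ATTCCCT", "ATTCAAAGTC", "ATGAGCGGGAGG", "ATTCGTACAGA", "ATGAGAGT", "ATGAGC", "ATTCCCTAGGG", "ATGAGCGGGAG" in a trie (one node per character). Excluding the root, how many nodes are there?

47

Count nodes per top-level branch (shared prefixes stored once):
  'A'-branch (ATCGATCCTC, ATGAGAGT, ATGAGC, ATGAGCGGGAG, ATGAGCGGGAGG, ATTCAAAGTC, ATTCCCG, ATTCCCT, ATTCCCTAGGG, ATTCCCTAGGGA, ATTCGTACAGA): 47 nodes
Sum: 47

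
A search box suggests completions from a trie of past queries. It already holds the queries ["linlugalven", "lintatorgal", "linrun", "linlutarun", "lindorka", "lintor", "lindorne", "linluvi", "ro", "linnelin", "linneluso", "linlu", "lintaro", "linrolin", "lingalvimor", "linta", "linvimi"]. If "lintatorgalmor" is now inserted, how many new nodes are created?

The longest prefix of "lintatorgalmor" already in the trie is "lintatorgal" (length 11).
So 14 − 11 = 3 new nodes.

3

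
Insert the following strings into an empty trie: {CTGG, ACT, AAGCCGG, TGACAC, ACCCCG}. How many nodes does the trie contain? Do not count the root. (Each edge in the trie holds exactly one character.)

Trie structure (* marks end of a word):
(root)
├─ A
│  ├─ A
│  │  └─ G
│  │     └─ C
│  │        └─ C
│  │           └─ G
│  │              └─ G *
│  └─ C
│     ├─ C
│     │  └─ C
│     │     └─ C
│     │        └─ G *
│     └─ T *
├─ C
│  └─ T
│     └─ G
│        └─ G *
└─ T
   └─ G
      └─ A
         └─ C
            └─ A
               └─ C *
Counting every labelled node above: 23.

23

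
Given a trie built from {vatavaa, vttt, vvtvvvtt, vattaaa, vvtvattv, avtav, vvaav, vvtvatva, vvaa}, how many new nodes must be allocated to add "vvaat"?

1

The longest prefix of "vvaat" already in the trie is "vvaa" (length 4).
New nodes needed: |"vvaat"| − 4 = 5 − 4 = 1.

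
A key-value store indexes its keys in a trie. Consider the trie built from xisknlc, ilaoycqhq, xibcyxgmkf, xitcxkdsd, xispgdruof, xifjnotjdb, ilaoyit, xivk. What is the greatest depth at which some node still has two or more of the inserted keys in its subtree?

5

The deepest shared node is where two words last agree before diverging.
e.g. "ilaoycqhq" and "ilaoyit" share the prefix "ilaoy" of length 5; no pair shares a longer one.
Longest shared-prefix length: 5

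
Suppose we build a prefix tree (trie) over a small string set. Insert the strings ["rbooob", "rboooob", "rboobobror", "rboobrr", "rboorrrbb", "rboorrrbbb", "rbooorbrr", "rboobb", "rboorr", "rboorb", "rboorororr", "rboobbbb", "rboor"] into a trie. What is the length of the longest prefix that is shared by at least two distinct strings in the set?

Equivalently: take the maximum, over all pairs, of their longest common prefix length.
e.g. "rboorrrbb" and "rboorrrbbb" share the prefix "rboorrrbb" of length 9; no pair shares a longer one.
Longest shared-prefix length: 9

9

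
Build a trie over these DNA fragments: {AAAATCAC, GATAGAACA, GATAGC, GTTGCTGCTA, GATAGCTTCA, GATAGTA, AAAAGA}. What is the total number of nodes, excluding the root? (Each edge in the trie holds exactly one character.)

35

Trie structure (* marks end of a word):
(root)
├─ A
│  └─ A
│     └─ A
│        └─ A
│           ├─ G
│           │  └─ A *
│           └─ T
│              └─ C
│                 └─ A
│                    └─ C *
└─ G
   ├─ A
   │  └─ T
   │     └─ A
   │        └─ G
   │           ├─ A
   │           │  └─ A
   │           │     └─ C
   │           │        └─ A *
   │           ├─ C *
   │           │  └─ T
   │           │     └─ T
   │           │        └─ C
   │           │           └─ A *
   │           └─ T
   │              └─ A *
   └─ T
      └─ T
         └─ G
            └─ C
               └─ T
                  └─ G
                     └─ C
                        └─ T
                           └─ A *
Counting every labelled node above: 35.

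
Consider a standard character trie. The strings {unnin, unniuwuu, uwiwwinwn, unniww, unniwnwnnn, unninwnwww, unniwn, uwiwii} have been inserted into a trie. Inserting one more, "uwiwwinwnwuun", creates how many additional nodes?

4

Walking "uwiwwinwnwuun" from the root, the first 9 characters ("uwiwwinwn") follow existing edges; "w" is the first miss.
So 13 − 9 = 4 new nodes.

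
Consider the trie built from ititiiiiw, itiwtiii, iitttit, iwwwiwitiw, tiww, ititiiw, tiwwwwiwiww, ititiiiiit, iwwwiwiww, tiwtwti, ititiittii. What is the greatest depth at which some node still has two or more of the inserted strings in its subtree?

Equivalently: take the maximum, over all pairs, of their longest common prefix length.
e.g. "ititiiiiit" and "ititiiiiw" share the prefix "ititiiii" of length 8; no pair shares a longer one.
Longest shared-prefix length: 8

8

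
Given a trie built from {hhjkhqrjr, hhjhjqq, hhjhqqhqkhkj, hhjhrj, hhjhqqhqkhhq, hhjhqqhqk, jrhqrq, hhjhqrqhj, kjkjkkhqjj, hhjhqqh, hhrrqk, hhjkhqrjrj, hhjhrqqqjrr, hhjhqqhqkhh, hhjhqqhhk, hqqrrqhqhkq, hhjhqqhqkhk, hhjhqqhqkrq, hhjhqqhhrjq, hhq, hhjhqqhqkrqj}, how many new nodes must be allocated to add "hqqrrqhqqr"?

The longest prefix of "hqqrrqhqqr" already in the trie is "hqqrrqhq" (length 8).
So 10 − 8 = 2 new nodes.

2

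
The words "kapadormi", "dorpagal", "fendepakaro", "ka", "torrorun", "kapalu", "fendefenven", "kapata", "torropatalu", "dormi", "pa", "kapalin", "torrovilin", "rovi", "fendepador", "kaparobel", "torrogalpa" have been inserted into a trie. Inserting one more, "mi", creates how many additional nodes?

No existing word starts with "m", so every character of "mi" needs a new node.
2 − 0 = 2 new nodes.

2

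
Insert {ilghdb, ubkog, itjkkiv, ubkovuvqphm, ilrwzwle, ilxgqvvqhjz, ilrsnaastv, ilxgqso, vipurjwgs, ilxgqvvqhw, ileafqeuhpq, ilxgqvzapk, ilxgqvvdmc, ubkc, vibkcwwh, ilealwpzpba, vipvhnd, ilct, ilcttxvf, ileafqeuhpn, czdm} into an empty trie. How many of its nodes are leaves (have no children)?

20

Leaves are exactly the stored words that no other stored word extends.
Those words: "czdm", "ilcttxvf", "ileafqeuhpn", "ileafqeuhpq", "ilealwpzpba", "ilghdb", "ilrsnaastv", "ilrwzwle", "ilxgqso", "ilxgqvvdmc", "ilxgqvvqhjz", "ilxgqvvqhw", "ilxgqvzapk", "itjkkiv", "ubkc", "ubkog", "ubkovuvqphm", "vibkcwwh", "vipurjwgs", "vipvhnd"
Leaf count: 20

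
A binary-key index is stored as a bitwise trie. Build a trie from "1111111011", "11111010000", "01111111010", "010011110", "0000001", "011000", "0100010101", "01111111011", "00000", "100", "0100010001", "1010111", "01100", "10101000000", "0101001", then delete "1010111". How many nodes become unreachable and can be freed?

Walk "1010111" from the leaf back toward the root, removing each node that no remaining word uses.
The suffix "11" (2 nodes) is used only by "1010111"; the node for "10101" still has the child "0", so pruning stops there.
Nodes removed: 2

2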